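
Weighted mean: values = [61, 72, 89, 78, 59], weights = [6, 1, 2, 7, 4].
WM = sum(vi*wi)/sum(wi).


Numerator = 61*6 + 72*1 + 89*2 + 78*7 + 59*4 = 1398
Denominator = 6 + 1 + 2 + 7 + 4 = 20
WM = 1398/20 = 69.9000

WM = 69.9000


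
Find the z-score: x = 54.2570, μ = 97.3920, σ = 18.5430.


z = (54.2570 - 97.3920)/18.5430
= -43.1350/18.5430
= -2.3262

z = -2.3262


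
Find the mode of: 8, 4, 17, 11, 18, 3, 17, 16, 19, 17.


Frequencies: 3:1, 4:1, 8:1, 11:1, 16:1, 17:3, 18:1, 19:1
Max frequency = 3
Mode = 17

Mode = 17


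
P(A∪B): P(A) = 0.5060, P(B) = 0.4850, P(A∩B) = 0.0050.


P(A∪B) = 0.5060 + 0.4850 - 0.0050
= 0.9910 - 0.0050
= 0.9860

P(A∪B) = 0.9860


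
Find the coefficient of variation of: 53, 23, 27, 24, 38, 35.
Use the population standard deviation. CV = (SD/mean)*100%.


Mean = 33.3333
SD = 10.3709
CV = (10.3709/33.3333)*100 = 31.1127%

CV = 31.1127%


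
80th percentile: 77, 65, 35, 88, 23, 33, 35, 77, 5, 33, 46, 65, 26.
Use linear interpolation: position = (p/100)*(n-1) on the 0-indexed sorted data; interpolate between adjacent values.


Sorted: 5, 23, 26, 33, 33, 35, 35, 46, 65, 65, 77, 77, 88
n = 13
Index = 80/100 * 12 = 9.6000
Lower = data[9] = 65, Upper = data[10] = 77
P80 = 65 + 0.6000*(12) = 72.2000

P80 = 72.2000


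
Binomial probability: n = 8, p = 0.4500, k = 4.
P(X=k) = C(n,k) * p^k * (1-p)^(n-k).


C(8,4) = 70
p^4 = 0.041006
(1-p)^4 = 0.091506
P = 70 * 0.041006 * 0.091506 = 0.2627

P(X=4) = 0.2627


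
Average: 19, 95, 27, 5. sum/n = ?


Sum = 19 + 95 + 27 + 5 = 146
n = 4
Mean = 146/4 = 36.5000

Mean = 36.5000


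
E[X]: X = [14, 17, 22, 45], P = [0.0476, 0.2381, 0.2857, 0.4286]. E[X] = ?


E[X] = 14*0.0476 + 17*0.2381 + 22*0.2857 + 45*0.4286
= 0.6664 + 4.0477 + 6.2854 + 19.2870
= 30.2865

E[X] = 30.2865


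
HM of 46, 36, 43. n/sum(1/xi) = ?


Sum of reciprocals = 1/46 + 1/36 + 1/43 = 0.072773
HM = 3/0.072773 = 41.2242

HM = 41.2242


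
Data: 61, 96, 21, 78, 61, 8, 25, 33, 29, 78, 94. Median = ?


Sorted: 8, 21, 25, 29, 33, 61, 61, 78, 78, 94, 96
n = 11 (odd)
Middle value = 61

Median = 61


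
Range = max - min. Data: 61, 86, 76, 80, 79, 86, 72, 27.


Max = 86, Min = 27
Range = 86 - 27 = 59

Range = 59


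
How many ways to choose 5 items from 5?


C(5,5) = 5!/(5! × 0!)
= 120/(120 × 1)
= 1

C(5,5) = 1


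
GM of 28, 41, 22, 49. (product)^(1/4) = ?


Product = 28 × 41 × 22 × 49 = 1237544
GM = 1237544^(1/4) = 33.3534

GM = 33.3534


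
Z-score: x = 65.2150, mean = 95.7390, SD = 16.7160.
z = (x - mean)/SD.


z = (65.2150 - 95.7390)/16.7160
= -30.5240/16.7160
= -1.8260

z = -1.8260


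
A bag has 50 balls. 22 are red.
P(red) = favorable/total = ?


P = 22/50 = 0.4400

P = 0.4400


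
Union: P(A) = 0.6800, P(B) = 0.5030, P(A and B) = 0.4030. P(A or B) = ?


P(A∪B) = 0.6800 + 0.5030 - 0.4030
= 1.1830 - 0.4030
= 0.7800

P(A∪B) = 0.7800


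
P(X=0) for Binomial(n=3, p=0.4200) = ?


C(3,0) = 1
p^0 = 1.000000
(1-p)^3 = 0.195112
P = 1 * 1.000000 * 0.195112 = 0.1951

P(X=0) = 0.1951


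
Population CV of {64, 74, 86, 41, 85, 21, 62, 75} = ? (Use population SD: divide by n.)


Mean = 63.5000
SD = 20.9940
CV = (20.9940/63.5000)*100 = 33.0615%

CV = 33.0615%


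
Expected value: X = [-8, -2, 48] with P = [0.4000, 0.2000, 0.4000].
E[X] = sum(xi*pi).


E[X] = -8*0.4000 - 2*0.2000 + 48*0.4000
= -3.2000 - 0.4000 + 19.2000
= 15.6000

E[X] = 15.6000


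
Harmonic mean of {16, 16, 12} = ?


Sum of reciprocals = 1/16 + 1/16 + 1/12 = 0.208333
HM = 3/0.208333 = 14.4000

HM = 14.4000


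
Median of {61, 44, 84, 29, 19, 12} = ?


Sorted: 12, 19, 29, 44, 61, 84
n = 6 (even)
Middle values: 29 and 44
Median = (29+44)/2 = 36.5000

Median = 36.5000


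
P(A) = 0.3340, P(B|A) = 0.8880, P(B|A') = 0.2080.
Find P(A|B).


P(B) = P(B|A)*P(A) + P(B|A')*P(A')
= 0.8880*0.3340 + 0.2080*0.6660
= 0.296592 + 0.138528 = 0.435120
P(A|B) = 0.296592/0.435120 = 0.6816

P(A|B) = 0.6816


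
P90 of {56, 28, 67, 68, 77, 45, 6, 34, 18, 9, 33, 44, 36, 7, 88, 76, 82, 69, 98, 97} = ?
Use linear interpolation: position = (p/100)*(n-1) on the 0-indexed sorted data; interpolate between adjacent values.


Sorted: 6, 7, 9, 18, 28, 33, 34, 36, 44, 45, 56, 67, 68, 69, 76, 77, 82, 88, 97, 98
n = 20
Index = 90/100 * 19 = 17.1000
Lower = data[17] = 88, Upper = data[18] = 97
P90 = 88 + 0.1000*(9) = 88.9000

P90 = 88.9000


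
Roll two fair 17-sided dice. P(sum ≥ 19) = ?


Total outcomes = 17×17 = 289
Favorable (sum ≥ 19): 136
P = 136/289 = 0.4706

P = 0.4706


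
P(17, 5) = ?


P(17,5) = 17!/12!
= 355687428096000/479001600
= 742560

P(17,5) = 742560


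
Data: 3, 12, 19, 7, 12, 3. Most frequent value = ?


Frequencies: 3:2, 7:1, 12:2, 19:1
Max frequency = 2
Mode = 3, 12

Mode = 3, 12


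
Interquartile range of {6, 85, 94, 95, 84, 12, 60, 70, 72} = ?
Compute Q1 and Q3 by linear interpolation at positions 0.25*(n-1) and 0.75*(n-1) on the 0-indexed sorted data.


Sorted: 6, 12, 60, 70, 72, 84, 85, 94, 95
Q1 (25th %ile) = 60.0000
Q3 (75th %ile) = 85.0000
IQR = 85.0000 - 60.0000 = 25.0000

IQR = 25.0000


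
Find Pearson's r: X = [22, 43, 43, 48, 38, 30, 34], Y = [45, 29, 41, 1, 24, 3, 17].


Mean X = 36.8571, Mean Y = 22.8571
SD X = 8.253632, SD Y = 15.878364
Cov = -38.448980
r = -38.448980/(8.253632*15.878364) = -0.2934

r = -0.2934


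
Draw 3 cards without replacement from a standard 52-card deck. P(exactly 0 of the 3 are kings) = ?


Hypergeometric: P(X=0) = C(4,0)·C(48,3) / C(52,3)
= 1 × 17296 / 22100
= 17296/22100 = 0.7826

P = 0.7826


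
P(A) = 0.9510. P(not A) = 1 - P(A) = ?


P(not A) = 1 - 0.9510 = 0.0490

P(not A) = 0.0490


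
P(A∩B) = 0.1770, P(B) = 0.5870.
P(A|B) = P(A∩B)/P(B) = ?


P(A|B) = 0.1770/0.5870 = 0.3015

P(A|B) = 0.3015


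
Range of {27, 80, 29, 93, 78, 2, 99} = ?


Max = 99, Min = 2
Range = 99 - 2 = 97

Range = 97


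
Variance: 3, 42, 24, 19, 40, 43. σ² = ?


Mean = 28.5000
Squared deviations: 650.2500, 182.2500, 20.2500, 90.2500, 132.2500, 210.2500
Sum = 1285.5000
Variance = 1285.5000/6 = 214.2500

Variance = 214.2500


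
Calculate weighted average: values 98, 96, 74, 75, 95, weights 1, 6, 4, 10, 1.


Numerator = 98*1 + 96*6 + 74*4 + 75*10 + 95*1 = 1815
Denominator = 1 + 6 + 4 + 10 + 1 = 22
WM = 1815/22 = 82.5000

WM = 82.5000


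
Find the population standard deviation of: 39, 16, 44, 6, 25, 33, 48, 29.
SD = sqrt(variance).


Mean = 30.0000
Variance = 176.0000
SD = sqrt(176.0000) = 13.2665

SD = 13.2665


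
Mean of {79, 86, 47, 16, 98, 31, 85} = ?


Sum = 79 + 86 + 47 + 16 + 98 + 31 + 85 = 442
n = 7
Mean = 442/7 = 63.1429

Mean = 63.1429


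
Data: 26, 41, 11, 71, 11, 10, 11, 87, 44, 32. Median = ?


Sorted: 10, 11, 11, 11, 26, 32, 41, 44, 71, 87
n = 10 (even)
Middle values: 26 and 32
Median = (26+32)/2 = 29.0000

Median = 29.0000


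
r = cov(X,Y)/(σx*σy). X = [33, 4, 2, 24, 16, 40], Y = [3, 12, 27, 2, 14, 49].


Mean X = 19.8333, Mean Y = 17.8333
SD X = 14.028740, SD Y = 16.200994
Cov = 51.805556
r = 51.805556/(14.028740*16.200994) = 0.2279

r = 0.2279


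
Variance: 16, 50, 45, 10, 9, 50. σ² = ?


Mean = 30.0000
Squared deviations: 196.0000, 400.0000, 225.0000, 400.0000, 441.0000, 400.0000
Sum = 2062.0000
Variance = 2062.0000/6 = 343.6667

Variance = 343.6667


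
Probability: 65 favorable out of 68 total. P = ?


P = 65/68 = 0.9559

P = 0.9559


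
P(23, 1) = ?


P(23,1) = 23!/22!
= 25852016738884976640000/1124000727777607680000
= 23

P(23,1) = 23


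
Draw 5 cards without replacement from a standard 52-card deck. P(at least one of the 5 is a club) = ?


P(at least one) = 1 - P(none)
P(none) = (39/52) × (38/51) × (37/50) × (36/49) × (35/48) = 0.221534
P(at least one) = 1 - 0.221534 = 0.7785

P = 0.7785


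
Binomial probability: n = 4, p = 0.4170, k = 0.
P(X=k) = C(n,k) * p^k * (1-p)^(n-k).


C(4,0) = 1
p^0 = 1.000000
(1-p)^4 = 0.115525
P = 1 * 1.000000 * 0.115525 = 0.1155

P(X=0) = 0.1155


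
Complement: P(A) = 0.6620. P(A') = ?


P(not A) = 1 - 0.6620 = 0.3380

P(not A) = 0.3380


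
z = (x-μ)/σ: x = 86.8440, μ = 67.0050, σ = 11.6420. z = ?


z = (86.8440 - 67.0050)/11.6420
= 19.8390/11.6420
= 1.7041

z = 1.7041


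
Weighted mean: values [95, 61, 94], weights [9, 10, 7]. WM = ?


Numerator = 95*9 + 61*10 + 94*7 = 2123
Denominator = 9 + 10 + 7 = 26
WM = 2123/26 = 81.6538

WM = 81.6538


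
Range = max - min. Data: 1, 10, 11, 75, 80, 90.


Max = 90, Min = 1
Range = 90 - 1 = 89

Range = 89


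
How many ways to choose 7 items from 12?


C(12,7) = 12!/(7! × 5!)
= 479001600/(5040 × 120)
= 792

C(12,7) = 792


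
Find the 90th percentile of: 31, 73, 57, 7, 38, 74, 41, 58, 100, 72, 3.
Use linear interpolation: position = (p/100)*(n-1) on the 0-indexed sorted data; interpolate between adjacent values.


Sorted: 3, 7, 31, 38, 41, 57, 58, 72, 73, 74, 100
n = 11
Index = 90/100 * 10 = 9.0000
Lower = data[9] = 74, Upper = data[10] = 100
P90 = 74 + 0*(26) = 74.0000

P90 = 74.0000


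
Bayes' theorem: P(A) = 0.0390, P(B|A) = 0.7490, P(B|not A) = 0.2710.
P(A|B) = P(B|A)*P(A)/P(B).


P(B) = P(B|A)*P(A) + P(B|A')*P(A')
= 0.7490*0.0390 + 0.2710*0.9610
= 0.029211 + 0.260431 = 0.289642
P(A|B) = 0.029211/0.289642 = 0.1009

P(A|B) = 0.1009


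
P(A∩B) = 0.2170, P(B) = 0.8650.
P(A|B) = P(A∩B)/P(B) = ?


P(A|B) = 0.2170/0.8650 = 0.2509

P(A|B) = 0.2509


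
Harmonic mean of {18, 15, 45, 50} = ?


Sum of reciprocals = 1/18 + 1/15 + 1/45 + 1/50 = 0.164444
HM = 4/0.164444 = 24.3243

HM = 24.3243


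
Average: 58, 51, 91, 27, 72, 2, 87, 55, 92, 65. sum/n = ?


Sum = 58 + 51 + 91 + 27 + 72 + 2 + 87 + 55 + 92 + 65 = 600
n = 10
Mean = 600/10 = 60.0000

Mean = 60.0000


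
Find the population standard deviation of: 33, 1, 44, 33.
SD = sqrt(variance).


Mean = 27.7500
Variance = 258.6875
SD = sqrt(258.6875) = 16.0838

SD = 16.0838


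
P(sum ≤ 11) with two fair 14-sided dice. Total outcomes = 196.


Total outcomes = 14×14 = 196
Favorable (sum ≤ 11): 55
P = 55/196 = 0.2806

P = 0.2806


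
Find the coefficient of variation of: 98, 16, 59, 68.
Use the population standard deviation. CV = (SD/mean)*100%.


Mean = 60.2500
SD = 29.3460
CV = (29.3460/60.2500)*100 = 48.7070%

CV = 48.7070%


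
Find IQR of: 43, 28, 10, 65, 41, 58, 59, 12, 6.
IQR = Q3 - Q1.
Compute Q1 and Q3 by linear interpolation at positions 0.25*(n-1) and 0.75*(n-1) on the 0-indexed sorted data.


Sorted: 6, 10, 12, 28, 41, 43, 58, 59, 65
Q1 (25th %ile) = 12.0000
Q3 (75th %ile) = 58.0000
IQR = 58.0000 - 12.0000 = 46.0000

IQR = 46.0000


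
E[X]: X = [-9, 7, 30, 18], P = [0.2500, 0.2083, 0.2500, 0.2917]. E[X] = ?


E[X] = -9*0.2500 + 7*0.2083 + 30*0.2500 + 18*0.2917
= -2.2500 + 1.4581 + 7.5000 + 5.2506
= 11.9587

E[X] = 11.9587


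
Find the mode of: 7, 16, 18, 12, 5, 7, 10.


Frequencies: 5:1, 7:2, 10:1, 12:1, 16:1, 18:1
Max frequency = 2
Mode = 7

Mode = 7


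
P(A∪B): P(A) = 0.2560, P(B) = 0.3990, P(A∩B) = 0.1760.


P(A∪B) = 0.2560 + 0.3990 - 0.1760
= 0.6550 - 0.1760
= 0.4790

P(A∪B) = 0.4790


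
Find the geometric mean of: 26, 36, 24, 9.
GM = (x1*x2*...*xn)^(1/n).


Product = 26 × 36 × 24 × 9 = 202176
GM = 202176^(1/4) = 21.2047

GM = 21.2047


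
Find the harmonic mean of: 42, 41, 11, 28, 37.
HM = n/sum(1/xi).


Sum of reciprocals = 1/42 + 1/41 + 1/11 + 1/28 + 1/37 = 0.201850
HM = 5/0.201850 = 24.7708

HM = 24.7708


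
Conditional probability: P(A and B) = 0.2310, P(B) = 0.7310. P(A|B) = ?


P(A|B) = 0.2310/0.7310 = 0.3160

P(A|B) = 0.3160


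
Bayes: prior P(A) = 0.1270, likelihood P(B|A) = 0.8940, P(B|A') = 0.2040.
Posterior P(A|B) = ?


P(B) = P(B|A)*P(A) + P(B|A')*P(A')
= 0.8940*0.1270 + 0.2040*0.8730
= 0.113538 + 0.178092 = 0.291630
P(A|B) = 0.113538/0.291630 = 0.3893

P(A|B) = 0.3893


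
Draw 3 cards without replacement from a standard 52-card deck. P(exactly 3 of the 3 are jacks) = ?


Hypergeometric: P(X=3) = C(4,3)·C(48,0) / C(52,3)
= 4 × 1 / 22100
= 4/22100 = 0.0002

P = 0.0002


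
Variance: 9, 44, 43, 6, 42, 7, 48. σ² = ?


Mean = 28.4286
Squared deviations: 377.4694, 242.4694, 212.3265, 503.0408, 184.1837, 459.1837, 383.0408
Sum = 2361.7143
Variance = 2361.7143/7 = 337.3878

Variance = 337.3878


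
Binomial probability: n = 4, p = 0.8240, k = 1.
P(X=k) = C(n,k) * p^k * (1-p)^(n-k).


C(4,1) = 4
p^1 = 0.824000
(1-p)^3 = 0.005452
P = 4 * 0.824000 * 0.005452 = 0.0180

P(X=1) = 0.0180


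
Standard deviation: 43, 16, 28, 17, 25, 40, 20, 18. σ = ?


Mean = 25.8750
Variance = 96.3594
SD = sqrt(96.3594) = 9.8163

SD = 9.8163


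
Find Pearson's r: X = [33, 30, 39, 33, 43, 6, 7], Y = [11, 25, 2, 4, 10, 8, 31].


Mean X = 27.2857, Mean Y = 13.0000
SD X = 13.739560, SD Y = 10.056981
Cov = -66.428571
r = -66.428571/(13.739560*10.056981) = -0.4807

r = -0.4807


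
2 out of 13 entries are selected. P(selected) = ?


P = 2/13 = 0.1538

P = 0.1538


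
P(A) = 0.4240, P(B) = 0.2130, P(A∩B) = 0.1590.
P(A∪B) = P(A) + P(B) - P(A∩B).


P(A∪B) = 0.4240 + 0.2130 - 0.1590
= 0.6370 - 0.1590
= 0.4780

P(A∪B) = 0.4780


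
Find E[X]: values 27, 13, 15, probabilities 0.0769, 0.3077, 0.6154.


E[X] = 27*0.0769 + 13*0.3077 + 15*0.6154
= 2.0763 + 4.0001 + 9.2310
= 15.3074

E[X] = 15.3074


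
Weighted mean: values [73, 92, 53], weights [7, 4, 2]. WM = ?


Numerator = 73*7 + 92*4 + 53*2 = 985
Denominator = 7 + 4 + 2 = 13
WM = 985/13 = 75.7692

WM = 75.7692


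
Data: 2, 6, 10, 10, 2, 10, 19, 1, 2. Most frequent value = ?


Frequencies: 1:1, 2:3, 6:1, 10:3, 19:1
Max frequency = 3
Mode = 2, 10

Mode = 2, 10


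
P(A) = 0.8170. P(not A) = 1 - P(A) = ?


P(not A) = 1 - 0.8170 = 0.1830

P(not A) = 0.1830


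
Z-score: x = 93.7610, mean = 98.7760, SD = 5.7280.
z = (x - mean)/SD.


z = (93.7610 - 98.7760)/5.7280
= -5.0150/5.7280
= -0.8755

z = -0.8755


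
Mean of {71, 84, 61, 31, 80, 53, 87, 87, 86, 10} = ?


Sum = 71 + 84 + 61 + 31 + 80 + 53 + 87 + 87 + 86 + 10 = 650
n = 10
Mean = 650/10 = 65.0000

Mean = 65.0000


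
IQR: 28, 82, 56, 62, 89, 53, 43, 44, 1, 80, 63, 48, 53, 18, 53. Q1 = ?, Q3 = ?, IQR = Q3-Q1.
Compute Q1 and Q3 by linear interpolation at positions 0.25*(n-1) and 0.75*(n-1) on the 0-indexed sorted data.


Sorted: 1, 18, 28, 43, 44, 48, 53, 53, 53, 56, 62, 63, 80, 82, 89
Q1 (25th %ile) = 43.5000
Q3 (75th %ile) = 62.5000
IQR = 62.5000 - 43.5000 = 19.0000

IQR = 19.0000


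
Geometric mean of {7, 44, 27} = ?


Product = 7 × 44 × 27 = 8316
GM = 8316^(1/3) = 20.2599

GM = 20.2599


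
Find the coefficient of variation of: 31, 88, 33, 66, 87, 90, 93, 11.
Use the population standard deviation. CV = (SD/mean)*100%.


Mean = 62.3750
SD = 30.5448
CV = (30.5448/62.3750)*100 = 48.9696%

CV = 48.9696%


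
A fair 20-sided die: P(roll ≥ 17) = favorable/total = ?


Favorable outcomes (roll ≥ 17): 4
Total outcomes = 20
P = 4/20 = 0.2000

P = 0.2000


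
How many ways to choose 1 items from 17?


C(17,1) = 17!/(1! × 16!)
= 355687428096000/(1 × 20922789888000)
= 17

C(17,1) = 17


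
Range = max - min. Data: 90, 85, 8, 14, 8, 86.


Max = 90, Min = 8
Range = 90 - 8 = 82

Range = 82


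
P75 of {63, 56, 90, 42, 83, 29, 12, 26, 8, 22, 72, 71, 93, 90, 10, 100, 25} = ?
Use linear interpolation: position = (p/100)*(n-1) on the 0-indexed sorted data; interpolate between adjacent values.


Sorted: 8, 10, 12, 22, 25, 26, 29, 42, 56, 63, 71, 72, 83, 90, 90, 93, 100
n = 17
Index = 75/100 * 16 = 12.0000
Lower = data[12] = 83, Upper = data[13] = 90
P75 = 83 + 0*(7) = 83.0000

P75 = 83.0000


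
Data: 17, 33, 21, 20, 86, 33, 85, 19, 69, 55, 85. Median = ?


Sorted: 17, 19, 20, 21, 33, 33, 55, 69, 85, 85, 86
n = 11 (odd)
Middle value = 33

Median = 33


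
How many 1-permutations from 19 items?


P(19,1) = 19!/18!
= 121645100408832000/6402373705728000
= 19

P(19,1) = 19


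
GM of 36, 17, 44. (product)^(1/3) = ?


Product = 36 × 17 × 44 = 26928
GM = 26928^(1/3) = 29.9733

GM = 29.9733


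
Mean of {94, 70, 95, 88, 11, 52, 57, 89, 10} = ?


Sum = 94 + 70 + 95 + 88 + 11 + 52 + 57 + 89 + 10 = 566
n = 9
Mean = 566/9 = 62.8889

Mean = 62.8889


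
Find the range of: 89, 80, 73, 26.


Max = 89, Min = 26
Range = 89 - 26 = 63

Range = 63


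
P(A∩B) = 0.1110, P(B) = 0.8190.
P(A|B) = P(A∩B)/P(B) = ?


P(A|B) = 0.1110/0.8190 = 0.1355

P(A|B) = 0.1355


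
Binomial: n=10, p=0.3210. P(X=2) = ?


C(10,2) = 45
p^2 = 0.103041
(1-p)^8 = 0.045181
P = 45 * 0.103041 * 0.045181 = 0.2095

P(X=2) = 0.2095


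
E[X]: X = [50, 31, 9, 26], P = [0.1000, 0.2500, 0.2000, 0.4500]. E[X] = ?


E[X] = 50*0.1000 + 31*0.2500 + 9*0.2000 + 26*0.4500
= 5.0000 + 7.7500 + 1.8000 + 11.7000
= 26.2500

E[X] = 26.2500


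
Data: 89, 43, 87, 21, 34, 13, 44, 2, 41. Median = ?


Sorted: 2, 13, 21, 34, 41, 43, 44, 87, 89
n = 9 (odd)
Middle value = 41

Median = 41


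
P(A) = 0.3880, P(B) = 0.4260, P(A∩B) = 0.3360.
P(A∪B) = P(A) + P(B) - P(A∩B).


P(A∪B) = 0.3880 + 0.4260 - 0.3360
= 0.8140 - 0.3360
= 0.4780

P(A∪B) = 0.4780


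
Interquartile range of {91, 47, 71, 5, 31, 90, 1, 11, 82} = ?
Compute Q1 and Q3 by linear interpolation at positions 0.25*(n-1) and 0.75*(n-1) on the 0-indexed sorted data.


Sorted: 1, 5, 11, 31, 47, 71, 82, 90, 91
Q1 (25th %ile) = 11.0000
Q3 (75th %ile) = 82.0000
IQR = 82.0000 - 11.0000 = 71.0000

IQR = 71.0000


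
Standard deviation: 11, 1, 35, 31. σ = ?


Mean = 19.5000
Variance = 196.7500
SD = sqrt(196.7500) = 14.0268

SD = 14.0268


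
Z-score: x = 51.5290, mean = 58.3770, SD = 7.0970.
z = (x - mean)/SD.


z = (51.5290 - 58.3770)/7.0970
= -6.8480/7.0970
= -0.9649

z = -0.9649


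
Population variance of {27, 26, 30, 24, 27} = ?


Mean = 26.8000
Squared deviations: 0.0400, 0.6400, 10.2400, 7.8400, 0.0400
Sum = 18.8000
Variance = 18.8000/5 = 3.7600

Variance = 3.7600


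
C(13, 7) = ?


C(13,7) = 13!/(7! × 6!)
= 6227020800/(5040 × 720)
= 1716

C(13,7) = 1716


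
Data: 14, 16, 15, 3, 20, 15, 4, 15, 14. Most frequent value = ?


Frequencies: 3:1, 4:1, 14:2, 15:3, 16:1, 20:1
Max frequency = 3
Mode = 15

Mode = 15


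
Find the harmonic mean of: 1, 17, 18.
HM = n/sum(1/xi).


Sum of reciprocals = 1/1 + 1/17 + 1/18 = 1.114379
HM = 3/1.114379 = 2.6921

HM = 2.6921


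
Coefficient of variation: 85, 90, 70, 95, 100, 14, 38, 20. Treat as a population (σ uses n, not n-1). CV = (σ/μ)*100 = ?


Mean = 64.0000
SD = 32.6382
CV = (32.6382/64.0000)*100 = 50.9971%

CV = 50.9971%


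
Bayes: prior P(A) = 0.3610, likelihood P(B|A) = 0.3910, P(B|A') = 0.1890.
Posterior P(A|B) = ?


P(B) = P(B|A)*P(A) + P(B|A')*P(A')
= 0.3910*0.3610 + 0.1890*0.6390
= 0.141151 + 0.120771 = 0.261922
P(A|B) = 0.141151/0.261922 = 0.5389

P(A|B) = 0.5389


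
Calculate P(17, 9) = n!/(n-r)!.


P(17,9) = 17!/8!
= 355687428096000/40320
= 8821612800

P(17,9) = 8821612800


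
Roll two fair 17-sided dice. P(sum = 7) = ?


Total outcomes = 17×17 = 289
Favorable (sum = 7): 6
P = 6/289 = 0.0208

P = 0.0208


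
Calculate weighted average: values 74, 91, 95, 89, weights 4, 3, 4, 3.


Numerator = 74*4 + 91*3 + 95*4 + 89*3 = 1216
Denominator = 4 + 3 + 4 + 3 = 14
WM = 1216/14 = 86.8571

WM = 86.8571


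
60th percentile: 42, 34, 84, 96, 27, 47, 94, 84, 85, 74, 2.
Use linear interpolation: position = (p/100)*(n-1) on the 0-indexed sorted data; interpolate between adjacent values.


Sorted: 2, 27, 34, 42, 47, 74, 84, 84, 85, 94, 96
n = 11
Index = 60/100 * 10 = 6.0000
Lower = data[6] = 84, Upper = data[7] = 84
P60 = 84 + 0*(0) = 84.0000

P60 = 84.0000


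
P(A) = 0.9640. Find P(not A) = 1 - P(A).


P(not A) = 1 - 0.9640 = 0.0360

P(not A) = 0.0360


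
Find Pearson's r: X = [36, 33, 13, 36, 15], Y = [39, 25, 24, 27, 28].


Mean X = 26.6000, Mean Y = 28.6000
SD X = 10.365327, SD Y = 5.388877
Cov = 25.840000
r = 25.840000/(10.365327*5.388877) = 0.4626

r = 0.4626


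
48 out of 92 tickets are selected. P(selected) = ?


P = 48/92 = 0.5217

P = 0.5217


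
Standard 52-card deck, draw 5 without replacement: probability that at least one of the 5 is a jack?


P(at least one) = 1 - P(none)
P(none) = (48/52) × (47/51) × (46/50) × (45/49) × (44/48) = 0.658842
P(at least one) = 1 - 0.658842 = 0.3412

P = 0.3412


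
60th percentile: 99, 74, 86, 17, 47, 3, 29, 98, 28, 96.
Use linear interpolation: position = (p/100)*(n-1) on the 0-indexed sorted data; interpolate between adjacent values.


Sorted: 3, 17, 28, 29, 47, 74, 86, 96, 98, 99
n = 10
Index = 60/100 * 9 = 5.4000
Lower = data[5] = 74, Upper = data[6] = 86
P60 = 74 + 0.4000*(12) = 78.8000

P60 = 78.8000


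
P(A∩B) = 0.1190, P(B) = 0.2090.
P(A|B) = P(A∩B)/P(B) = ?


P(A|B) = 0.1190/0.2090 = 0.5694

P(A|B) = 0.5694


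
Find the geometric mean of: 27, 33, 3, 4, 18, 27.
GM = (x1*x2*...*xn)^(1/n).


Product = 27 × 33 × 3 × 4 × 18 × 27 = 5196312
GM = 5196312^(1/6) = 13.1608

GM = 13.1608


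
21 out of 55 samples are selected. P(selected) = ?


P = 21/55 = 0.3818

P = 0.3818


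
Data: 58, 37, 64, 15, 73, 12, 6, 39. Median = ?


Sorted: 6, 12, 15, 37, 39, 58, 64, 73
n = 8 (even)
Middle values: 37 and 39
Median = (37+39)/2 = 38.0000

Median = 38.0000


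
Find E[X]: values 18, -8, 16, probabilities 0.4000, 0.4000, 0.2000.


E[X] = 18*0.4000 - 8*0.4000 + 16*0.2000
= 7.2000 - 3.2000 + 3.2000
= 7.2000

E[X] = 7.2000


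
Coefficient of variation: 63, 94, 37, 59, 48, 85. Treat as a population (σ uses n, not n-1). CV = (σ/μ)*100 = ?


Mean = 64.3333
SD = 19.7962
CV = (19.7962/64.3333)*100 = 30.7713%

CV = 30.7713%


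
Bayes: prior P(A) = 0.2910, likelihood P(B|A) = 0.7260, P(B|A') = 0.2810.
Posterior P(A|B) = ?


P(B) = P(B|A)*P(A) + P(B|A')*P(A')
= 0.7260*0.2910 + 0.2810*0.7090
= 0.211266 + 0.199229 = 0.410495
P(A|B) = 0.211266/0.410495 = 0.5147

P(A|B) = 0.5147


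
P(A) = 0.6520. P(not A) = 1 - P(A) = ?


P(not A) = 1 - 0.6520 = 0.3480

P(not A) = 0.3480


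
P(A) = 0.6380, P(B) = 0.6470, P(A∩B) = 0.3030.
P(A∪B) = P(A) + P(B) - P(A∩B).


P(A∪B) = 0.6380 + 0.6470 - 0.3030
= 1.2850 - 0.3030
= 0.9820

P(A∪B) = 0.9820


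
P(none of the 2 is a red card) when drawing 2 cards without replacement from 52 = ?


P(no red cards) = (26/52) × (25/51)
= 0.2451

P = 0.2451


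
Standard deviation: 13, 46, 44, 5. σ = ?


Mean = 27.0000
Variance = 332.5000
SD = sqrt(332.5000) = 18.2346

SD = 18.2346


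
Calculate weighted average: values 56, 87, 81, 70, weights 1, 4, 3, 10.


Numerator = 56*1 + 87*4 + 81*3 + 70*10 = 1347
Denominator = 1 + 4 + 3 + 10 = 18
WM = 1347/18 = 74.8333

WM = 74.8333


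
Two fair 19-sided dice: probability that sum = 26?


Total outcomes = 19×19 = 361
Favorable (sum = 26): 13
P = 13/361 = 0.0360

P = 0.0360


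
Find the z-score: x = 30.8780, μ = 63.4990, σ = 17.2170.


z = (30.8780 - 63.4990)/17.2170
= -32.6210/17.2170
= -1.8947

z = -1.8947


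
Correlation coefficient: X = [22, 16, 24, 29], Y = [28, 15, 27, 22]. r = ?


Mean X = 22.7500, Mean Y = 23.0000
SD X = 4.656984, SD Y = 5.147815
Cov = 12.250000
r = 12.250000/(4.656984*5.147815) = 0.5110

r = 0.5110


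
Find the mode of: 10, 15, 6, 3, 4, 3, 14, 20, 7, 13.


Frequencies: 3:2, 4:1, 6:1, 7:1, 10:1, 13:1, 14:1, 15:1, 20:1
Max frequency = 2
Mode = 3

Mode = 3


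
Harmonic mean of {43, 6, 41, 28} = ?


Sum of reciprocals = 1/43 + 1/6 + 1/41 + 1/28 = 0.250027
HM = 4/0.250027 = 15.9983

HM = 15.9983


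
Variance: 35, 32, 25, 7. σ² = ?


Mean = 24.7500
Squared deviations: 105.0625, 52.5625, 0.0625, 315.0625
Sum = 472.7500
Variance = 472.7500/4 = 118.1875

Variance = 118.1875


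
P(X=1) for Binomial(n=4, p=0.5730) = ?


C(4,1) = 4
p^1 = 0.573000
(1-p)^3 = 0.077854
P = 4 * 0.573000 * 0.077854 = 0.1784

P(X=1) = 0.1784


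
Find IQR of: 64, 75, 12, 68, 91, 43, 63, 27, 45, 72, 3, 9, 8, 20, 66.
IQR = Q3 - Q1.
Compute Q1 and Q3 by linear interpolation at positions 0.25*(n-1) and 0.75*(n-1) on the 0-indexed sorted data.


Sorted: 3, 8, 9, 12, 20, 27, 43, 45, 63, 64, 66, 68, 72, 75, 91
Q1 (25th %ile) = 16.0000
Q3 (75th %ile) = 67.0000
IQR = 67.0000 - 16.0000 = 51.0000

IQR = 51.0000


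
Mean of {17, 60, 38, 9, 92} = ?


Sum = 17 + 60 + 38 + 9 + 92 = 216
n = 5
Mean = 216/5 = 43.2000

Mean = 43.2000


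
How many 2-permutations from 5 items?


P(5,2) = 5!/3!
= 120/6
= 20

P(5,2) = 20


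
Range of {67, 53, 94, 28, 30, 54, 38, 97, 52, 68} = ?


Max = 97, Min = 28
Range = 97 - 28 = 69

Range = 69


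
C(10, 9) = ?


C(10,9) = 10!/(9! × 1!)
= 3628800/(362880 × 1)
= 10

C(10,9) = 10


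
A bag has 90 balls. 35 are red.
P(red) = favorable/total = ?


P = 35/90 = 0.3889

P = 0.3889


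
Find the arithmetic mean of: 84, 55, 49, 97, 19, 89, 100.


Sum = 84 + 55 + 49 + 97 + 19 + 89 + 100 = 493
n = 7
Mean = 493/7 = 70.4286

Mean = 70.4286


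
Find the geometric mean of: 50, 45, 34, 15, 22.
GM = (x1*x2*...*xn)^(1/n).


Product = 50 × 45 × 34 × 15 × 22 = 25245000
GM = 25245000^(1/5) = 30.2298

GM = 30.2298


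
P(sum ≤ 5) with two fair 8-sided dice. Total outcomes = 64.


Total outcomes = 8×8 = 64
Favorable (sum ≤ 5): 10
P = 10/64 = 0.1562

P = 0.1562


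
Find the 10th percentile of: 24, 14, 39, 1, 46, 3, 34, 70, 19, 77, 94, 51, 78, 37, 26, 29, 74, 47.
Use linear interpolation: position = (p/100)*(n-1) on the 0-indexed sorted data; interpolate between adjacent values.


Sorted: 1, 3, 14, 19, 24, 26, 29, 34, 37, 39, 46, 47, 51, 70, 74, 77, 78, 94
n = 18
Index = 10/100 * 17 = 1.7000
Lower = data[1] = 3, Upper = data[2] = 14
P10 = 3 + 0.7000*(11) = 10.7000

P10 = 10.7000


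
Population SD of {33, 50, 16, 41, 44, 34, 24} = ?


Mean = 34.5714
Variance = 118.2449
SD = sqrt(118.2449) = 10.8740

SD = 10.8740


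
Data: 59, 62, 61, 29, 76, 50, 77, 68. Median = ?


Sorted: 29, 50, 59, 61, 62, 68, 76, 77
n = 8 (even)
Middle values: 61 and 62
Median = (61+62)/2 = 61.5000

Median = 61.5000


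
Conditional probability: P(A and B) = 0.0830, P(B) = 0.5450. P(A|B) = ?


P(A|B) = 0.0830/0.5450 = 0.1523

P(A|B) = 0.1523


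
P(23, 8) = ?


P(23,8) = 23!/15!
= 25852016738884976640000/1307674368000
= 19769460480

P(23,8) = 19769460480


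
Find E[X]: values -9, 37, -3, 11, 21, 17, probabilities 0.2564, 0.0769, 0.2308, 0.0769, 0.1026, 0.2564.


E[X] = -9*0.2564 + 37*0.0769 - 3*0.2308 + 11*0.0769 + 21*0.1026 + 17*0.2564
= -2.3076 + 2.8453 - 0.6924 + 0.8459 + 2.1546 + 4.3588
= 7.2046

E[X] = 7.2046


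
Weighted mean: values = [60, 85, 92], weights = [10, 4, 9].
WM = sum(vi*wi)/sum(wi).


Numerator = 60*10 + 85*4 + 92*9 = 1768
Denominator = 10 + 4 + 9 = 23
WM = 1768/23 = 76.8696

WM = 76.8696


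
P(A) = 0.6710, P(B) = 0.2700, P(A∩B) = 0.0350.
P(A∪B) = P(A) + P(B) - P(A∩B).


P(A∪B) = 0.6710 + 0.2700 - 0.0350
= 0.9410 - 0.0350
= 0.9060

P(A∪B) = 0.9060


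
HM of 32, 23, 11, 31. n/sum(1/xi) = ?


Sum of reciprocals = 1/32 + 1/23 + 1/11 + 1/31 = 0.197895
HM = 4/0.197895 = 20.2127

HM = 20.2127


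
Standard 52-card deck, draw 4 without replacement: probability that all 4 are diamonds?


P(all diamonds) = (13/52) × (12/51) × (11/50) × (10/49)
= 0.0026

P = 0.0026


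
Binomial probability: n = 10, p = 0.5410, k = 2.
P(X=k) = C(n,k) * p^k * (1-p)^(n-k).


C(10,2) = 45
p^2 = 0.292681
(1-p)^8 = 0.001970
P = 45 * 0.292681 * 0.001970 = 0.0259

P(X=2) = 0.0259


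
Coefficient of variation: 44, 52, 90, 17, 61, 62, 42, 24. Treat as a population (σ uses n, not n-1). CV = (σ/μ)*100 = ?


Mean = 49.0000
SD = 21.5812
CV = (21.5812/49.0000)*100 = 44.0434%

CV = 44.0434%


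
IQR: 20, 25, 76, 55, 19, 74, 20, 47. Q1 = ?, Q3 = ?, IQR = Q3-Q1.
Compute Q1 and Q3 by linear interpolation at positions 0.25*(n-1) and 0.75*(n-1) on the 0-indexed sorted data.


Sorted: 19, 20, 20, 25, 47, 55, 74, 76
Q1 (25th %ile) = 20.0000
Q3 (75th %ile) = 59.7500
IQR = 59.7500 - 20.0000 = 39.7500

IQR = 39.7500


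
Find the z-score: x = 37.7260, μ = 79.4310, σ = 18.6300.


z = (37.7260 - 79.4310)/18.6300
= -41.7050/18.6300
= -2.2386

z = -2.2386


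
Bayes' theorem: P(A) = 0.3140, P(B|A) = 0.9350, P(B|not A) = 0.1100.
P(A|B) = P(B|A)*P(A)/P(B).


P(B) = P(B|A)*P(A) + P(B|A')*P(A')
= 0.9350*0.3140 + 0.1100*0.6860
= 0.293590 + 0.075460 = 0.369050
P(A|B) = 0.293590/0.369050 = 0.7955

P(A|B) = 0.7955


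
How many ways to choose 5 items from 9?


C(9,5) = 9!/(5! × 4!)
= 362880/(120 × 24)
= 126

C(9,5) = 126


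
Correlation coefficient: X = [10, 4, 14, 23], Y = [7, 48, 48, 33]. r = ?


Mean X = 12.7500, Mean Y = 34.0000
SD X = 6.905614, SD Y = 16.748134
Cov = -10.250000
r = -10.250000/(6.905614*16.748134) = -0.0886

r = -0.0886


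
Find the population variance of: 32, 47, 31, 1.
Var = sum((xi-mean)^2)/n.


Mean = 27.7500
Squared deviations: 18.0625, 370.5625, 10.5625, 715.5625
Sum = 1114.7500
Variance = 1114.7500/4 = 278.6875

Variance = 278.6875


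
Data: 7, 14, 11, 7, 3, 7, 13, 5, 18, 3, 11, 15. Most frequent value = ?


Frequencies: 3:2, 5:1, 7:3, 11:2, 13:1, 14:1, 15:1, 18:1
Max frequency = 3
Mode = 7

Mode = 7


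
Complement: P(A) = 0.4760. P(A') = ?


P(not A) = 1 - 0.4760 = 0.5240

P(not A) = 0.5240


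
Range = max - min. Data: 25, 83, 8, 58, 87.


Max = 87, Min = 8
Range = 87 - 8 = 79

Range = 79


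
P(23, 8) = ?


P(23,8) = 23!/15!
= 25852016738884976640000/1307674368000
= 19769460480

P(23,8) = 19769460480


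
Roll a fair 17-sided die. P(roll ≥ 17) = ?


Favorable outcomes (roll ≥ 17): 1
Total outcomes = 17
P = 1/17 = 0.0588

P = 0.0588


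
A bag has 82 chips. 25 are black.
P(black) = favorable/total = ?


P = 25/82 = 0.3049

P = 0.3049


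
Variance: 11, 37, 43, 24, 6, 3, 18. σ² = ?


Mean = 20.2857
Squared deviations: 86.2245, 279.3673, 515.9388, 13.7959, 204.0816, 298.7959, 5.2245
Sum = 1403.4286
Variance = 1403.4286/7 = 200.4898

Variance = 200.4898


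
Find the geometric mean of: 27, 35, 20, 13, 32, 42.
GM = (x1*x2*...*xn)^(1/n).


Product = 27 × 35 × 20 × 13 × 32 × 42 = 330220800
GM = 330220800^(1/6) = 26.2906

GM = 26.2906


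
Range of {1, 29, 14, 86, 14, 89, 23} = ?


Max = 89, Min = 1
Range = 89 - 1 = 88

Range = 88


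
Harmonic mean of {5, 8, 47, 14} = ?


Sum of reciprocals = 1/5 + 1/8 + 1/47 + 1/14 = 0.417705
HM = 4/0.417705 = 9.5761

HM = 9.5761


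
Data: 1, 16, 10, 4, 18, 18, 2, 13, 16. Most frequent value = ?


Frequencies: 1:1, 2:1, 4:1, 10:1, 13:1, 16:2, 18:2
Max frequency = 2
Mode = 16, 18

Mode = 16, 18


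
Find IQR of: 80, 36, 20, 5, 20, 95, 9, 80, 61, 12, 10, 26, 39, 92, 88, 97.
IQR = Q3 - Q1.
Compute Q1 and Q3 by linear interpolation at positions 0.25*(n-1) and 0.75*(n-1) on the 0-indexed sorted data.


Sorted: 5, 9, 10, 12, 20, 20, 26, 36, 39, 61, 80, 80, 88, 92, 95, 97
Q1 (25th %ile) = 18.0000
Q3 (75th %ile) = 82.0000
IQR = 82.0000 - 18.0000 = 64.0000

IQR = 64.0000


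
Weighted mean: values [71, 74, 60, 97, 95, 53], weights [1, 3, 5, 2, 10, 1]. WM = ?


Numerator = 71*1 + 74*3 + 60*5 + 97*2 + 95*10 + 53*1 = 1790
Denominator = 1 + 3 + 5 + 2 + 10 + 1 = 22
WM = 1790/22 = 81.3636

WM = 81.3636


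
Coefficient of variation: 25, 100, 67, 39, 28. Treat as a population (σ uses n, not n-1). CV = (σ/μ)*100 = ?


Mean = 51.8000
SD = 28.2942
CV = (28.2942/51.8000)*100 = 54.6219%

CV = 54.6219%


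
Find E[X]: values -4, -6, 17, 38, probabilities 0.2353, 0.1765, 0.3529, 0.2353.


E[X] = -4*0.2353 - 6*0.1765 + 17*0.3529 + 38*0.2353
= -0.9412 - 1.0590 + 5.9993 + 8.9414
= 12.9405

E[X] = 12.9405


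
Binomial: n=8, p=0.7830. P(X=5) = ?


C(8,5) = 56
p^5 = 0.294313
(1-p)^3 = 0.010218
P = 56 * 0.294313 * 0.010218 = 0.1684

P(X=5) = 0.1684


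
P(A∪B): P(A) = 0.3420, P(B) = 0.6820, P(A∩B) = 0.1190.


P(A∪B) = 0.3420 + 0.6820 - 0.1190
= 1.0240 - 0.1190
= 0.9050

P(A∪B) = 0.9050


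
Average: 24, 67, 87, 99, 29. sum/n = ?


Sum = 24 + 67 + 87 + 99 + 29 = 306
n = 5
Mean = 306/5 = 61.2000

Mean = 61.2000


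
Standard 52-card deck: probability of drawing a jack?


4 jacks in 52 cards
P = 4/52 = 0.0769

P = 0.0769


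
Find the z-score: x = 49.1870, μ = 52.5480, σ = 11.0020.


z = (49.1870 - 52.5480)/11.0020
= -3.3610/11.0020
= -0.3055

z = -0.3055


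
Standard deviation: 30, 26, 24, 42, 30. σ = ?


Mean = 30.4000
Variance = 39.0400
SD = sqrt(39.0400) = 6.2482

SD = 6.2482


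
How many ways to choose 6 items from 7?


C(7,6) = 7!/(6! × 1!)
= 5040/(720 × 1)
= 7

C(7,6) = 7


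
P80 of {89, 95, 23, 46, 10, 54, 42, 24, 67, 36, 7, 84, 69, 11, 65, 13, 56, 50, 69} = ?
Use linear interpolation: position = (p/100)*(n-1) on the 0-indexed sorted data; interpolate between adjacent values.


Sorted: 7, 10, 11, 13, 23, 24, 36, 42, 46, 50, 54, 56, 65, 67, 69, 69, 84, 89, 95
n = 19
Index = 80/100 * 18 = 14.4000
Lower = data[14] = 69, Upper = data[15] = 69
P80 = 69 + 0.4000*(0) = 69.0000

P80 = 69.0000


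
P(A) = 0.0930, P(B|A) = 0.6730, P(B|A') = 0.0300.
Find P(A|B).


P(B) = P(B|A)*P(A) + P(B|A')*P(A')
= 0.6730*0.0930 + 0.0300*0.9070
= 0.062589 + 0.027210 = 0.089799
P(A|B) = 0.062589/0.089799 = 0.6970

P(A|B) = 0.6970


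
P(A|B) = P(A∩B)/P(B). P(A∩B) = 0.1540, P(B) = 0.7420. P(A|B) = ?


P(A|B) = 0.1540/0.7420 = 0.2075

P(A|B) = 0.2075


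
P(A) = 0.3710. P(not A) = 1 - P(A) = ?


P(not A) = 1 - 0.3710 = 0.6290

P(not A) = 0.6290


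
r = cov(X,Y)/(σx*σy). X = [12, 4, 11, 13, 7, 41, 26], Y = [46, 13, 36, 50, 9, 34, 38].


Mean X = 16.2857, Mean Y = 32.2857
SD X = 11.948871, SD Y = 14.468826
Cov = 59.204082
r = 59.204082/(11.948871*14.468826) = 0.3424

r = 0.3424


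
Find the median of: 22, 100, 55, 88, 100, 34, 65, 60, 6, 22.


Sorted: 6, 22, 22, 34, 55, 60, 65, 88, 100, 100
n = 10 (even)
Middle values: 55 and 60
Median = (55+60)/2 = 57.5000

Median = 57.5000


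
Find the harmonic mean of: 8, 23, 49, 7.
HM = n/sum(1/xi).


Sum of reciprocals = 1/8 + 1/23 + 1/49 + 1/7 = 0.331744
HM = 4/0.331744 = 12.0575

HM = 12.0575


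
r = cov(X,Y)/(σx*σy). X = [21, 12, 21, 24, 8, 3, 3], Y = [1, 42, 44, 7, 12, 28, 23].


Mean X = 13.1429, Mean Y = 22.4286
SD X = 8.236306, SD Y = 15.518258
Cov = -28.204082
r = -28.204082/(8.236306*15.518258) = -0.2207

r = -0.2207


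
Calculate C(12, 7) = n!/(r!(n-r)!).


C(12,7) = 12!/(7! × 5!)
= 479001600/(5040 × 120)
= 792

C(12,7) = 792


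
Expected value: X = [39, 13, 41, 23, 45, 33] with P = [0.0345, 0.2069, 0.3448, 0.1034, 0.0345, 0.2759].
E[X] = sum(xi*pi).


E[X] = 39*0.0345 + 13*0.2069 + 41*0.3448 + 23*0.1034 + 45*0.0345 + 33*0.2759
= 1.3455 + 2.6897 + 14.1368 + 2.3782 + 1.5525 + 9.1047
= 31.2074

E[X] = 31.2074


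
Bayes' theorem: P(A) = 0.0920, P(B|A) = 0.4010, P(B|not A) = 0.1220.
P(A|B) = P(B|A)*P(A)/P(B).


P(B) = P(B|A)*P(A) + P(B|A')*P(A')
= 0.4010*0.0920 + 0.1220*0.9080
= 0.036892 + 0.110776 = 0.147668
P(A|B) = 0.036892/0.147668 = 0.2498

P(A|B) = 0.2498


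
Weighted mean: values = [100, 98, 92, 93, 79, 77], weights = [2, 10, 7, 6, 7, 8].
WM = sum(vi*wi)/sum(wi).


Numerator = 100*2 + 98*10 + 92*7 + 93*6 + 79*7 + 77*8 = 3551
Denominator = 2 + 10 + 7 + 6 + 7 + 8 = 40
WM = 3551/40 = 88.7750

WM = 88.7750


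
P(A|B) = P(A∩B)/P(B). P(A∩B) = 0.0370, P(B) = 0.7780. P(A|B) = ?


P(A|B) = 0.0370/0.7780 = 0.0476

P(A|B) = 0.0476


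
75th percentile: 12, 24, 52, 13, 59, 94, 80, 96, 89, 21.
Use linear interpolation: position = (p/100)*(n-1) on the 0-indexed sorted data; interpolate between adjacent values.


Sorted: 12, 13, 21, 24, 52, 59, 80, 89, 94, 96
n = 10
Index = 75/100 * 9 = 6.7500
Lower = data[6] = 80, Upper = data[7] = 89
P75 = 80 + 0.7500*(9) = 86.7500

P75 = 86.7500


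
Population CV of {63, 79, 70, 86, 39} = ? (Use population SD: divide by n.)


Mean = 67.4000
SD = 16.2062
CV = (16.2062/67.4000)*100 = 24.0448%

CV = 24.0448%


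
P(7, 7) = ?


P(7,7) = 7!/0!
= 5040/1
= 5040

P(7,7) = 5040


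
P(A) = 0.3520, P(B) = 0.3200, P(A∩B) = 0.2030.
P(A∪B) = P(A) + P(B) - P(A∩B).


P(A∪B) = 0.3520 + 0.3200 - 0.2030
= 0.6720 - 0.2030
= 0.4690

P(A∪B) = 0.4690


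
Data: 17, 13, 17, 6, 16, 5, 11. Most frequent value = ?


Frequencies: 5:1, 6:1, 11:1, 13:1, 16:1, 17:2
Max frequency = 2
Mode = 17

Mode = 17


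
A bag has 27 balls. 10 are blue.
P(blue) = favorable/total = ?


P = 10/27 = 0.3704

P = 0.3704


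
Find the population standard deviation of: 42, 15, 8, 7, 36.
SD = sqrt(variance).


Mean = 21.6000
Variance = 213.0400
SD = sqrt(213.0400) = 14.5959

SD = 14.5959


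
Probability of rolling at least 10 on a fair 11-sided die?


Favorable outcomes (roll ≥ 10): 2
Total outcomes = 11
P = 2/11 = 0.1818

P = 0.1818


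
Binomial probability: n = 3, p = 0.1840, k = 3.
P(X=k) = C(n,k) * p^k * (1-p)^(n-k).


C(3,3) = 1
p^3 = 0.006230
(1-p)^0 = 1.000000
P = 1 * 0.006230 * 1.000000 = 0.0062

P(X=3) = 0.0062


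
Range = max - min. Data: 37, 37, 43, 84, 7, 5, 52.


Max = 84, Min = 5
Range = 84 - 5 = 79

Range = 79


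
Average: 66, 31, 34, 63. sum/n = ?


Sum = 66 + 31 + 34 + 63 = 194
n = 4
Mean = 194/4 = 48.5000

Mean = 48.5000


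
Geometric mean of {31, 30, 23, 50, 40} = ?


Product = 31 × 30 × 23 × 50 × 40 = 42780000
GM = 42780000^(1/5) = 33.5930

GM = 33.5930


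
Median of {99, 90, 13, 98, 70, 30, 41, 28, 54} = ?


Sorted: 13, 28, 30, 41, 54, 70, 90, 98, 99
n = 9 (odd)
Middle value = 54

Median = 54


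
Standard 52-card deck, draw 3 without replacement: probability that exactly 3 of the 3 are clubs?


Hypergeometric: P(X=3) = C(13,3)·C(39,0) / C(52,3)
= 286 × 1 / 22100
= 286/22100 = 0.0129

P = 0.0129


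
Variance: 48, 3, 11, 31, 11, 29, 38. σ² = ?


Mean = 24.4286
Squared deviations: 555.6122, 459.1837, 180.3265, 43.1837, 180.3265, 20.8980, 184.1837
Sum = 1623.7143
Variance = 1623.7143/7 = 231.9592

Variance = 231.9592


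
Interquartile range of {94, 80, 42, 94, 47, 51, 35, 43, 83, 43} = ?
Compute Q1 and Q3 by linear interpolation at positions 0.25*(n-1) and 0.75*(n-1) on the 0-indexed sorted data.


Sorted: 35, 42, 43, 43, 47, 51, 80, 83, 94, 94
Q1 (25th %ile) = 43.0000
Q3 (75th %ile) = 82.2500
IQR = 82.2500 - 43.0000 = 39.2500

IQR = 39.2500


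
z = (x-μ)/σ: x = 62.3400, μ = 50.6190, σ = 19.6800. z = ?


z = (62.3400 - 50.6190)/19.6800
= 11.7210/19.6800
= 0.5956

z = 0.5956


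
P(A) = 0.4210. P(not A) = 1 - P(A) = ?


P(not A) = 1 - 0.4210 = 0.5790

P(not A) = 0.5790


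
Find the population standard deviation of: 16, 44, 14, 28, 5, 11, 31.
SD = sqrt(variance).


Mean = 21.2857
Variance = 158.2041
SD = sqrt(158.2041) = 12.5779

SD = 12.5779


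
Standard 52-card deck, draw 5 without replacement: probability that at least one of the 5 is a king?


P(at least one) = 1 - P(none)
P(none) = (48/52) × (47/51) × (46/50) × (45/49) × (44/48) = 0.658842
P(at least one) = 1 - 0.658842 = 0.3412

P = 0.3412


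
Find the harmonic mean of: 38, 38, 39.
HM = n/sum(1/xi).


Sum of reciprocals = 1/38 + 1/38 + 1/39 = 0.078273
HM = 3/0.078273 = 38.3276

HM = 38.3276


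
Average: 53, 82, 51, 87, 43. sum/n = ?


Sum = 53 + 82 + 51 + 87 + 43 = 316
n = 5
Mean = 316/5 = 63.2000

Mean = 63.2000


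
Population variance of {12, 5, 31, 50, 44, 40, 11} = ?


Mean = 27.5714
Squared deviations: 242.4694, 509.4694, 11.7551, 503.0408, 269.8980, 154.4694, 274.6122
Sum = 1965.7143
Variance = 1965.7143/7 = 280.8163

Variance = 280.8163
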